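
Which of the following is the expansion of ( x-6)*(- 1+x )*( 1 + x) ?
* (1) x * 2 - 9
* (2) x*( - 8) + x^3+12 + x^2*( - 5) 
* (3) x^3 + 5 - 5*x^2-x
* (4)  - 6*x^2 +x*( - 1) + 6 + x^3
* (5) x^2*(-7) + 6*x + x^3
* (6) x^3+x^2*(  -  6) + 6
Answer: 4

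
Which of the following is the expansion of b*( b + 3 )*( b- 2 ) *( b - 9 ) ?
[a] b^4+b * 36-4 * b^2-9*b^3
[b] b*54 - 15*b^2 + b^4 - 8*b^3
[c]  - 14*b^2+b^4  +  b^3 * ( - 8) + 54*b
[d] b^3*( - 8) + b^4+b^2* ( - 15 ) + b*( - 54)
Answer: b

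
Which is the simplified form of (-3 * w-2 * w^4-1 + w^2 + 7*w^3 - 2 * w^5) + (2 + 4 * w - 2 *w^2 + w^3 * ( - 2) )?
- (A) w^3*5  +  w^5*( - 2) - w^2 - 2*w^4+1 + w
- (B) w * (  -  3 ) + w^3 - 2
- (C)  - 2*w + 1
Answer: A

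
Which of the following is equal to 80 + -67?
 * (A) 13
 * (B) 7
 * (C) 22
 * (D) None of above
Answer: A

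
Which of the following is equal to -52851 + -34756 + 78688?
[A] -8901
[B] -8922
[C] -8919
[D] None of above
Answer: C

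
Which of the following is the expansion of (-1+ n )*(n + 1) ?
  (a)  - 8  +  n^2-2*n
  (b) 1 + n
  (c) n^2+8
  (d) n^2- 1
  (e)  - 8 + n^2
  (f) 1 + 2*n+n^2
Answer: d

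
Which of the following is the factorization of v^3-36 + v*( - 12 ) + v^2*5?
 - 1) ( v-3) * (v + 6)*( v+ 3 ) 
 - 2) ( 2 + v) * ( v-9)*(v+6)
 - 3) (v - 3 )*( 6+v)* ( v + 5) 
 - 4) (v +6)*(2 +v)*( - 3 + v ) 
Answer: 4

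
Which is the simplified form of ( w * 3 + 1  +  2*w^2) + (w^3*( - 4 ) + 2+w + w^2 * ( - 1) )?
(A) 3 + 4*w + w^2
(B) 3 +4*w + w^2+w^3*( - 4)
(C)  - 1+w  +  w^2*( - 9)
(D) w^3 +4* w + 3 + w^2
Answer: B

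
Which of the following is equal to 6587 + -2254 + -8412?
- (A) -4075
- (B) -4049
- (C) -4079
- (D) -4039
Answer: C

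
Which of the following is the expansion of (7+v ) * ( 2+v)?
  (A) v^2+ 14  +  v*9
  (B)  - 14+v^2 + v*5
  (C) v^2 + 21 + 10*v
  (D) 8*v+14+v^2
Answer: A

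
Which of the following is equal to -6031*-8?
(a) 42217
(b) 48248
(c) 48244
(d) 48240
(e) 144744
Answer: b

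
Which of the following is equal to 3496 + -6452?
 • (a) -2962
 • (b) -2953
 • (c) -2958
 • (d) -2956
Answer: d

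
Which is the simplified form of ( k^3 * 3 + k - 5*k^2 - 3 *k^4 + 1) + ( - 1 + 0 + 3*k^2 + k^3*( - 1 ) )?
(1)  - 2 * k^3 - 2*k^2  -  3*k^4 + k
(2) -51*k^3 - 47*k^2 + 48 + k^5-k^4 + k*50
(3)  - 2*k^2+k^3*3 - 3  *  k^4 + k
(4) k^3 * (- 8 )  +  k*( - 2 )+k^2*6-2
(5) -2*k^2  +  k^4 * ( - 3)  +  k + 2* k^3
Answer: 5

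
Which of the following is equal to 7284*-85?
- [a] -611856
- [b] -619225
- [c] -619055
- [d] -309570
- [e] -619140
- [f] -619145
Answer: e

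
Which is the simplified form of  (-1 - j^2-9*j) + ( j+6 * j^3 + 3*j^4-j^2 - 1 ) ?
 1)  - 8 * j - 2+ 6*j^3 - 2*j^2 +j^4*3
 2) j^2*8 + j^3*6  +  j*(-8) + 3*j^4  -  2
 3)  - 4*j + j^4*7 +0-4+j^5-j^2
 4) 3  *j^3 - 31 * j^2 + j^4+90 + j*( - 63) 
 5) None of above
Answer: 1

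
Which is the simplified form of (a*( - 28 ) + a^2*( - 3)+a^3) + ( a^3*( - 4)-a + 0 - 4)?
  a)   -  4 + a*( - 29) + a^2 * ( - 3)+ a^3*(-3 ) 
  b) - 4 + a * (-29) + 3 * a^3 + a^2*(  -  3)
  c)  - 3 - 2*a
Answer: a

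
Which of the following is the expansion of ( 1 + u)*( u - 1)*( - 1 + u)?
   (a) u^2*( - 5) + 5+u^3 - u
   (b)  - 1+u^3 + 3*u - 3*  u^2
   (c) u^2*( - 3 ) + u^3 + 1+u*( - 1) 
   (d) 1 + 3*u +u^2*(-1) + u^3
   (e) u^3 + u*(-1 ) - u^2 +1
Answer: e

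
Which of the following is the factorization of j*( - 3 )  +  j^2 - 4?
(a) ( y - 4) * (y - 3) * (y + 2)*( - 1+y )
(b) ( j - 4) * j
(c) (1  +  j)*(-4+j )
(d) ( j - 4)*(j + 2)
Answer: c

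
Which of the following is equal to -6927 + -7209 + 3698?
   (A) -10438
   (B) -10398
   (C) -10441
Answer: A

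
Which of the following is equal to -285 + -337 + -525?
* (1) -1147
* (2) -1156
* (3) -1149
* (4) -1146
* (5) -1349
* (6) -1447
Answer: 1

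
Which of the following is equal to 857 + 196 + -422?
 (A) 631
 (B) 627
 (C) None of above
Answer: A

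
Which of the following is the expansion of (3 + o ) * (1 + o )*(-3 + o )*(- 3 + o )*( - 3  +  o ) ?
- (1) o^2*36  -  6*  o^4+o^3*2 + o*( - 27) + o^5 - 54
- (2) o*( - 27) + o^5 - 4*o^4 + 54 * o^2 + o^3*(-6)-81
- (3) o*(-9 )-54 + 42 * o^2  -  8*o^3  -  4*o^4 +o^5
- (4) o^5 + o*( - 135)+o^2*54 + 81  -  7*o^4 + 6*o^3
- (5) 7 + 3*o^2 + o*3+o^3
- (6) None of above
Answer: 6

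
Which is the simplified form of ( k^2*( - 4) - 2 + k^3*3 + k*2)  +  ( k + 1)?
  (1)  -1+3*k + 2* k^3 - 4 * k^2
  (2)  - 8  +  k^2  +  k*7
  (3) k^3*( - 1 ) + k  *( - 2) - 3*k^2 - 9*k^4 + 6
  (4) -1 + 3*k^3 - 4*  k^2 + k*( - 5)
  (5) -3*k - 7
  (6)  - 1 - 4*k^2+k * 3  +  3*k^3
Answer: 6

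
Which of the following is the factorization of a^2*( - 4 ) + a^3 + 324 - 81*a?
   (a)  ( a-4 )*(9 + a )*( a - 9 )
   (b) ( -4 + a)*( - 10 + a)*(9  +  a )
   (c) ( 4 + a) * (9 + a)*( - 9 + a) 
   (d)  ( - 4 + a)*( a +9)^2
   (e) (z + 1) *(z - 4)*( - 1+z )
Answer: a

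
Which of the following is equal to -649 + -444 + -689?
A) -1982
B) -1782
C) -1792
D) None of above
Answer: B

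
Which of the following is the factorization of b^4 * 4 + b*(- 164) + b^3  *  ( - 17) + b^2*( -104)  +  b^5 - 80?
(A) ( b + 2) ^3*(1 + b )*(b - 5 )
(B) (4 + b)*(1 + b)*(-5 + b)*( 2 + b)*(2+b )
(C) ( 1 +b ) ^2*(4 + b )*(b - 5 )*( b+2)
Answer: B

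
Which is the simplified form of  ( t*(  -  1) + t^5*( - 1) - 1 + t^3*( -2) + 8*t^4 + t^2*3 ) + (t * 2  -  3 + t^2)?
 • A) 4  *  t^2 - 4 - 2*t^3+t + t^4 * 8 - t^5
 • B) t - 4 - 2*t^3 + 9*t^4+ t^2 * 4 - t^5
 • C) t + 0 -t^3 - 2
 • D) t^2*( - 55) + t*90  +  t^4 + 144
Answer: A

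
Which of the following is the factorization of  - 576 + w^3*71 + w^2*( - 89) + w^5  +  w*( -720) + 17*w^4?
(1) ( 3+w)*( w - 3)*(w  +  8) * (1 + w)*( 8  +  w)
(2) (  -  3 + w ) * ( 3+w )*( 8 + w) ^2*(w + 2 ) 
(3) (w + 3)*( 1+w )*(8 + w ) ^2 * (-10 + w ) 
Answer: 1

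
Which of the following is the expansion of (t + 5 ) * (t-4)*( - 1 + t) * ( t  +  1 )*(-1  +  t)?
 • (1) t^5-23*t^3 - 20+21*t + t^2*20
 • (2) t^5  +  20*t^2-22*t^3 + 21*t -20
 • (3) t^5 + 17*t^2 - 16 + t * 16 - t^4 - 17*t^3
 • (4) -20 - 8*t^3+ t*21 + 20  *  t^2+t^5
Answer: 2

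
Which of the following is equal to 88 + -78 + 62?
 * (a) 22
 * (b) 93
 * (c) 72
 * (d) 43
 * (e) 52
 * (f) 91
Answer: c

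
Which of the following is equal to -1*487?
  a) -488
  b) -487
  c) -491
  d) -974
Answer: b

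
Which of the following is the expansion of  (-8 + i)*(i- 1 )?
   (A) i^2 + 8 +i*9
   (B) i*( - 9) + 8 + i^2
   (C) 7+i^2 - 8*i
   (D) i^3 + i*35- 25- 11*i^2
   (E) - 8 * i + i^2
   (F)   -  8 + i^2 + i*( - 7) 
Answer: B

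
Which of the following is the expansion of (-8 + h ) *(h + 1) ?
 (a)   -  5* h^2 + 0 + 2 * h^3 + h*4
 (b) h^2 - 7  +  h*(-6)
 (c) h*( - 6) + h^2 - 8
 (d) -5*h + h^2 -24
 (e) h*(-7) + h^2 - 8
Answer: e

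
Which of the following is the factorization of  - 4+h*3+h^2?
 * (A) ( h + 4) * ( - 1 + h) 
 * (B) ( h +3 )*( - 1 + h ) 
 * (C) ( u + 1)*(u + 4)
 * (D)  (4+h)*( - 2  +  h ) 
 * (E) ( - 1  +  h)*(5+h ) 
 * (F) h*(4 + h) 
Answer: A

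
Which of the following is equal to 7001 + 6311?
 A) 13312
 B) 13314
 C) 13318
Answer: A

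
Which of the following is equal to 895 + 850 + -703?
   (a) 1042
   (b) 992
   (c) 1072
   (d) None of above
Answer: a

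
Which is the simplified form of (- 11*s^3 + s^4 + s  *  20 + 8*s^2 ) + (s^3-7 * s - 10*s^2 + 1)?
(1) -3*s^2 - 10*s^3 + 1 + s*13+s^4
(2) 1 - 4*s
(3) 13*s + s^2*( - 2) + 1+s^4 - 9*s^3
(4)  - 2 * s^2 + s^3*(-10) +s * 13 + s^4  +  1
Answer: 4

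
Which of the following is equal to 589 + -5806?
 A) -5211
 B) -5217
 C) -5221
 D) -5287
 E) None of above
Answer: B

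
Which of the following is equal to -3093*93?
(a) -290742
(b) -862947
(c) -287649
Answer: c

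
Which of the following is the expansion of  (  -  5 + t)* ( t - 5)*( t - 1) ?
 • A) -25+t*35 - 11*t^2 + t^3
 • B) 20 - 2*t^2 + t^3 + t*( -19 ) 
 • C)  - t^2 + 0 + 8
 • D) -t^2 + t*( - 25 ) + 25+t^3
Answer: A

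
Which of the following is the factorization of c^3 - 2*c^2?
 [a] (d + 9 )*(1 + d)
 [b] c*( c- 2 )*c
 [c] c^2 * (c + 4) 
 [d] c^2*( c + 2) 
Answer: b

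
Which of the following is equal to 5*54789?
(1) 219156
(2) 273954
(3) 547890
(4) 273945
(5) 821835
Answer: 4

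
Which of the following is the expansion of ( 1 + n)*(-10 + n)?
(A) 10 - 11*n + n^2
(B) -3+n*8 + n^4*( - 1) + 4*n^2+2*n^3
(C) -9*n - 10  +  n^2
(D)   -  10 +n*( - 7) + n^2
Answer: C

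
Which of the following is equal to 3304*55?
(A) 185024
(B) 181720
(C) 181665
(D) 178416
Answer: B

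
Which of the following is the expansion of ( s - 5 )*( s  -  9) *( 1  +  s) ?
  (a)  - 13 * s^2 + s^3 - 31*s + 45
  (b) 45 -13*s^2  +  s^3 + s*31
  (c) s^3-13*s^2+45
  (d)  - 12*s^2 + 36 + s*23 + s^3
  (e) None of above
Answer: b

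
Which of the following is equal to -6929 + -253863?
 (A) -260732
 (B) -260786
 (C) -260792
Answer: C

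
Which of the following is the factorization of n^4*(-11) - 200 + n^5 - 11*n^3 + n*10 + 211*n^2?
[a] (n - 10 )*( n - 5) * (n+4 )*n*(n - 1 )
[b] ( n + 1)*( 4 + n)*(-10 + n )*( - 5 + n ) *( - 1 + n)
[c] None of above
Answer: b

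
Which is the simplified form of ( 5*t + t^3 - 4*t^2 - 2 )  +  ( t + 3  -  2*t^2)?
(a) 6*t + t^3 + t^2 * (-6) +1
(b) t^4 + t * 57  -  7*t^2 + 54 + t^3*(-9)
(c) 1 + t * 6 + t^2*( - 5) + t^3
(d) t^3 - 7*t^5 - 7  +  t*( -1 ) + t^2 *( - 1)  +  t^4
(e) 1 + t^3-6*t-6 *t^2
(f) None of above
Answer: a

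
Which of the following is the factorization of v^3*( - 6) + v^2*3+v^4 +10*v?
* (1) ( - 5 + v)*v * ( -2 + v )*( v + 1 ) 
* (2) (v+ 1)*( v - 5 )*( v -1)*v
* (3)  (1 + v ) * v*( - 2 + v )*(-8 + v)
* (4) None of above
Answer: 1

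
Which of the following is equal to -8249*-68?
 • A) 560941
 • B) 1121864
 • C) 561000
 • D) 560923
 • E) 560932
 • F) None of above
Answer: E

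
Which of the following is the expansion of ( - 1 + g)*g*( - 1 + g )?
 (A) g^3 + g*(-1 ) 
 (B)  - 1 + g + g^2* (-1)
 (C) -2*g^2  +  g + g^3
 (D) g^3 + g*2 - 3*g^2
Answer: C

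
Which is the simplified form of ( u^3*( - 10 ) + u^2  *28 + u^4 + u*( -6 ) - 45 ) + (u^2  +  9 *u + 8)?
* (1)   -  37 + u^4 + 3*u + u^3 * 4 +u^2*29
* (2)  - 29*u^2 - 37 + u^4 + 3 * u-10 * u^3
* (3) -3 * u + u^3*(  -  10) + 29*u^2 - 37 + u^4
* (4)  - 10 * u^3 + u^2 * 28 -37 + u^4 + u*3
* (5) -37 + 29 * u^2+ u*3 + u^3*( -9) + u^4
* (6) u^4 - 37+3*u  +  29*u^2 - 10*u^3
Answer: 6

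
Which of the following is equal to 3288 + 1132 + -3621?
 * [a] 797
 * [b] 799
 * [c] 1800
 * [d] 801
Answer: b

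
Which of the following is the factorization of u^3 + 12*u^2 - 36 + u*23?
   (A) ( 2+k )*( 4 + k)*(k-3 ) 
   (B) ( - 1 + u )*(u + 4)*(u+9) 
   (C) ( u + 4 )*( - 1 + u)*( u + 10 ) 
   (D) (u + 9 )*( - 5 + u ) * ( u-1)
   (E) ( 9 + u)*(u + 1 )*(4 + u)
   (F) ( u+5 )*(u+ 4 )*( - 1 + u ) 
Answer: B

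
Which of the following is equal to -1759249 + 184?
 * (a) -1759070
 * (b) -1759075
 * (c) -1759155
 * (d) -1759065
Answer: d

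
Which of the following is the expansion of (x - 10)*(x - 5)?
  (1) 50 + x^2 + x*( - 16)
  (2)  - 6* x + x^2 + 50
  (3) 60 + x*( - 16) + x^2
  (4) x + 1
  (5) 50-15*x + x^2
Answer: 5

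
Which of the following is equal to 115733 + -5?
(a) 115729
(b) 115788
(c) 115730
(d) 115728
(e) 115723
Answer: d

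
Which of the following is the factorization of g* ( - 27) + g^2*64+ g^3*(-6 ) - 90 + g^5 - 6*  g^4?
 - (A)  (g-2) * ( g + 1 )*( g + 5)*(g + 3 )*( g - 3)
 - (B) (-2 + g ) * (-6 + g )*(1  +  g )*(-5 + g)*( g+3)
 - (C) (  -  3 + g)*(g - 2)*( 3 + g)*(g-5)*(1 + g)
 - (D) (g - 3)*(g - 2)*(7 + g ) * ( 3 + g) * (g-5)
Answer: C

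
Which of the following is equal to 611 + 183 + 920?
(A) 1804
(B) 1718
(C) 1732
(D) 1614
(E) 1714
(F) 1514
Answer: E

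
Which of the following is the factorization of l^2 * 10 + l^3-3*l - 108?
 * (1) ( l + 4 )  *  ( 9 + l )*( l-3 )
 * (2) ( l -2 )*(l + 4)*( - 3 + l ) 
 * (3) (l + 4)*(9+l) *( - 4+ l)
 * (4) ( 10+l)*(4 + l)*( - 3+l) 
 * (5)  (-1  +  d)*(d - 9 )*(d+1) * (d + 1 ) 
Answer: 1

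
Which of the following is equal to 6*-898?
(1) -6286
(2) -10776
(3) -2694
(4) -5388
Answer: 4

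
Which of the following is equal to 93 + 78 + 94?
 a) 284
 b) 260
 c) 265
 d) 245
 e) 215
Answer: c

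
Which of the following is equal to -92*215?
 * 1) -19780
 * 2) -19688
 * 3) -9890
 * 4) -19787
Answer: 1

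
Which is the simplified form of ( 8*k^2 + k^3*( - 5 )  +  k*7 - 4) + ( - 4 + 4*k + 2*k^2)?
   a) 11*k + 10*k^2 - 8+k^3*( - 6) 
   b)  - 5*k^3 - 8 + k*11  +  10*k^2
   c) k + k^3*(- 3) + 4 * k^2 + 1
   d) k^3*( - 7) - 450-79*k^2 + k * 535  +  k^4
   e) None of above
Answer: b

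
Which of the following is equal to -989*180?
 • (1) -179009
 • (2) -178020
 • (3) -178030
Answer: 2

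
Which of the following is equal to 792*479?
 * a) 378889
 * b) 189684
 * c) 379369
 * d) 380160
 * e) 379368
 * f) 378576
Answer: e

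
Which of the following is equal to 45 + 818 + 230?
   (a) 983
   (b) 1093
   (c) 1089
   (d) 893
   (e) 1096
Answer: b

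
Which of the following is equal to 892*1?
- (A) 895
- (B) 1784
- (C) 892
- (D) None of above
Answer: C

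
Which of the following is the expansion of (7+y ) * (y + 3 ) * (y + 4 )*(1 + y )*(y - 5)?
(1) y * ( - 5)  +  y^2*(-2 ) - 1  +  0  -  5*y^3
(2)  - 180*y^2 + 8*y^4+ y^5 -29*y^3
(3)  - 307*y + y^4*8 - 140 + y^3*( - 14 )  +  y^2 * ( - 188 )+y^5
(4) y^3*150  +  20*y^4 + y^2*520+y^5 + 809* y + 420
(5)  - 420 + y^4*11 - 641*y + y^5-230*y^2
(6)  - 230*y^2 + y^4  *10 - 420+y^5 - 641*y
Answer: 6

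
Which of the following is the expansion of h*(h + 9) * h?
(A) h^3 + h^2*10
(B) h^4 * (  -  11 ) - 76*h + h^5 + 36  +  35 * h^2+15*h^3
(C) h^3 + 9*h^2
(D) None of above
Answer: C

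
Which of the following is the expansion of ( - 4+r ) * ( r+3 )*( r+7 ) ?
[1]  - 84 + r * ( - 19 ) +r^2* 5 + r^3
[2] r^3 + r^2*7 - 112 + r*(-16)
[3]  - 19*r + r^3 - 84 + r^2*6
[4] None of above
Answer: 3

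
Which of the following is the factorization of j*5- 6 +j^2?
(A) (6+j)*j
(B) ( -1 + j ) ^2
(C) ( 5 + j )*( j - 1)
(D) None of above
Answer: D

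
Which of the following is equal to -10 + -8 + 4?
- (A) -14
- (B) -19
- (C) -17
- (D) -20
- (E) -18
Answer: A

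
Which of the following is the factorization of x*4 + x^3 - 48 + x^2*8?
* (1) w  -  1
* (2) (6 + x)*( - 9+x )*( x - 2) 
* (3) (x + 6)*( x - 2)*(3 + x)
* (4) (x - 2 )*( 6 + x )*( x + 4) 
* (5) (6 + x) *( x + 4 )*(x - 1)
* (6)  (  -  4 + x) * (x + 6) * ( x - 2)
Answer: 4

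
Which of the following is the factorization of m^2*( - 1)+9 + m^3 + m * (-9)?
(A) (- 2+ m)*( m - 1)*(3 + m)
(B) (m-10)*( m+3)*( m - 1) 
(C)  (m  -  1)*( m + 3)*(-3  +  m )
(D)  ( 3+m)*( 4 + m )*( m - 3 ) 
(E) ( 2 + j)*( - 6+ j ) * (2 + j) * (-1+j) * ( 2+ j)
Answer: C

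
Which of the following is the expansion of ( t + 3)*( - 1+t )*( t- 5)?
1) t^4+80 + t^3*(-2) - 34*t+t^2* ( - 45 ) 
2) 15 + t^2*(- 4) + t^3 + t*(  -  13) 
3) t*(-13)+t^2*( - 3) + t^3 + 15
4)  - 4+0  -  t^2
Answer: 3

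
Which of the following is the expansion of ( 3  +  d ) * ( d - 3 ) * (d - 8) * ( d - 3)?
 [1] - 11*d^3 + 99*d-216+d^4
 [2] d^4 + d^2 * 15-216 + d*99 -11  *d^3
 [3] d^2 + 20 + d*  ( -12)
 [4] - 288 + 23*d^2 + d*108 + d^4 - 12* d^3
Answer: 2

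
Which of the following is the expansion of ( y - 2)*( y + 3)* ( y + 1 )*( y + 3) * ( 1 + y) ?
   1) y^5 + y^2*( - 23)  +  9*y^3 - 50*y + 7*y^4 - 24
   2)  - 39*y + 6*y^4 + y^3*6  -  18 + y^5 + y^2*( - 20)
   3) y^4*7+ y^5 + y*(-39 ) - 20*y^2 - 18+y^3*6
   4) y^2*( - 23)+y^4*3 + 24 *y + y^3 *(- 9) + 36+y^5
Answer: 2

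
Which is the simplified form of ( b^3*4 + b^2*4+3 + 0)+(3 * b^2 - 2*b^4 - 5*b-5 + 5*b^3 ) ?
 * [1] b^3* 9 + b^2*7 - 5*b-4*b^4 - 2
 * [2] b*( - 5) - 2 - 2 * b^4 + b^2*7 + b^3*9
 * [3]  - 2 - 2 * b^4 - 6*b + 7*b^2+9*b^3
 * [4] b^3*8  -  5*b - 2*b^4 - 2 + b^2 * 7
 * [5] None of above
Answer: 2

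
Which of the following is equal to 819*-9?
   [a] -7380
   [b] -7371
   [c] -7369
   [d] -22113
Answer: b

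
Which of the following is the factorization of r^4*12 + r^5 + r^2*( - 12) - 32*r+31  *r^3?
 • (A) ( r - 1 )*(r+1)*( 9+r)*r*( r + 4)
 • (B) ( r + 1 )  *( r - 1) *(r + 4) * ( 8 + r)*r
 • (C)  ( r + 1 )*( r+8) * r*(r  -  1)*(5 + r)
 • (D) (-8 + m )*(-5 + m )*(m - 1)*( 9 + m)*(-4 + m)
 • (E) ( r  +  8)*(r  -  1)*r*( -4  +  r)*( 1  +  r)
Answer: B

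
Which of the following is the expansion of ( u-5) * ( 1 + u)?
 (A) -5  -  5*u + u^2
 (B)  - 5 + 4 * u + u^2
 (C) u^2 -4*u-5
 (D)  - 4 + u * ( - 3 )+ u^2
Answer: C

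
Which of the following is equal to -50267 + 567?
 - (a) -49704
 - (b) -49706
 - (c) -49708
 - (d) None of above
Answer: d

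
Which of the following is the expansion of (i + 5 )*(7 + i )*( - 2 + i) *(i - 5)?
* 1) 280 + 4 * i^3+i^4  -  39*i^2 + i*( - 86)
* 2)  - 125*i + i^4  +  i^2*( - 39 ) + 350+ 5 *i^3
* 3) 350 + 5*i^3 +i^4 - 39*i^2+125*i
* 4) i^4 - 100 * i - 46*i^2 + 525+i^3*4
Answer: 2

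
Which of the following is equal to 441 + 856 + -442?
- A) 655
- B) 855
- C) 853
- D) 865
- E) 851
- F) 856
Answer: B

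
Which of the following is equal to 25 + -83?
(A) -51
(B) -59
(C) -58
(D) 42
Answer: C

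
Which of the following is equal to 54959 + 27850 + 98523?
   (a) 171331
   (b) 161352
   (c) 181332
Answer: c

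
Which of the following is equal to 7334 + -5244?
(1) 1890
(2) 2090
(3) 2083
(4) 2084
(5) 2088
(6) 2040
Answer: 2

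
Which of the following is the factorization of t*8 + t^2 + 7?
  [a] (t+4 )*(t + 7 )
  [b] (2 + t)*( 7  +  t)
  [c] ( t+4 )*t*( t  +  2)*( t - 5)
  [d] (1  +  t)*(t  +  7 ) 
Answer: d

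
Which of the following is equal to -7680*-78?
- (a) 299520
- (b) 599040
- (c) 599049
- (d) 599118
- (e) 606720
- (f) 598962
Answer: b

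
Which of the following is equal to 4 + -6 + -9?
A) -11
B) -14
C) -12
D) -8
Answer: A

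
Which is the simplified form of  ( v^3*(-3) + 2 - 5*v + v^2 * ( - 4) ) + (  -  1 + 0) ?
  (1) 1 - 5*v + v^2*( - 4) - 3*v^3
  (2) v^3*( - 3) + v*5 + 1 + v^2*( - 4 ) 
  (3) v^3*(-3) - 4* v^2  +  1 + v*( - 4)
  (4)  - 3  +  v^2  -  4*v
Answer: 1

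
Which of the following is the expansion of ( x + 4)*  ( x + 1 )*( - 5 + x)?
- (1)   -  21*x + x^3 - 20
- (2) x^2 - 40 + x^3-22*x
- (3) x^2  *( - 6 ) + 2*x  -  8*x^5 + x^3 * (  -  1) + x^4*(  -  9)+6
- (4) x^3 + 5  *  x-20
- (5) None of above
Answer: 1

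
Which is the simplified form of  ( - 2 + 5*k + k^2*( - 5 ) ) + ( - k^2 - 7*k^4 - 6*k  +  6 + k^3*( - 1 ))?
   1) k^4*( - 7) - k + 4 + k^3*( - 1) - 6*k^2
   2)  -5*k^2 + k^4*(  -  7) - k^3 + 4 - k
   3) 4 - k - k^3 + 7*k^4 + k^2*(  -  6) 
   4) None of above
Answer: 1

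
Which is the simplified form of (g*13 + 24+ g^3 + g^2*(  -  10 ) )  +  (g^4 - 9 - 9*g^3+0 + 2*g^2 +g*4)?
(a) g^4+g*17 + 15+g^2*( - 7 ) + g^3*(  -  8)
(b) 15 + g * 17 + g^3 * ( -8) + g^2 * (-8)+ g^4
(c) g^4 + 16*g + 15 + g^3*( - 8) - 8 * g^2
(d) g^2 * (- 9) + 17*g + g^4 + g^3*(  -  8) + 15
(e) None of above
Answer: b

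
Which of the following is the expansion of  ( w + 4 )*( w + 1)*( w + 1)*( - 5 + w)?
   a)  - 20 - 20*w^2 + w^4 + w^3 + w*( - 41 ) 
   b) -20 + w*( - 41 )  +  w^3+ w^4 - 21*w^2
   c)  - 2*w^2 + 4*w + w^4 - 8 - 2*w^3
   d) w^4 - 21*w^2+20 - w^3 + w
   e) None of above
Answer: b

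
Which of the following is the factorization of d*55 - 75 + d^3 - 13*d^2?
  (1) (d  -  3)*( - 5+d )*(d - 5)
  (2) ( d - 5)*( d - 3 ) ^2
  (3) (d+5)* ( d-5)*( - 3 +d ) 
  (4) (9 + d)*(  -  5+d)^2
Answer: 1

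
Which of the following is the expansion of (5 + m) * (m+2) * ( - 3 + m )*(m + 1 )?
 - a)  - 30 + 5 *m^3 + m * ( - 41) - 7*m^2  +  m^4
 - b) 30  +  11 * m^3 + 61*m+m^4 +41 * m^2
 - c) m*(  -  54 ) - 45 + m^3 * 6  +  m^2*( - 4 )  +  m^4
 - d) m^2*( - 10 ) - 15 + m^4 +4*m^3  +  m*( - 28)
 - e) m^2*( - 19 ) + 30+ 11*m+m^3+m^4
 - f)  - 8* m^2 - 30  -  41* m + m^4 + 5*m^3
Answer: a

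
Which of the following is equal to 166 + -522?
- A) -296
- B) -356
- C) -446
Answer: B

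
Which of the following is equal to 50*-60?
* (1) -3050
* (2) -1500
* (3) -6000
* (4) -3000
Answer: 4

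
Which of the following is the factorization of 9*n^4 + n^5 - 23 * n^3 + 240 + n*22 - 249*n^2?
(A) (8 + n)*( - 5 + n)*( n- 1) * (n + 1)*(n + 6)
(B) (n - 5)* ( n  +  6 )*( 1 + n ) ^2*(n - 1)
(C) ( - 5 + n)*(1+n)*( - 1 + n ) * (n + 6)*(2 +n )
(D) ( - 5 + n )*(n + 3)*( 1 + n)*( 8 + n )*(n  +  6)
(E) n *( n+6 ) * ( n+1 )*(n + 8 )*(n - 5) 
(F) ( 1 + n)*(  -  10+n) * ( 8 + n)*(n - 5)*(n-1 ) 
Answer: A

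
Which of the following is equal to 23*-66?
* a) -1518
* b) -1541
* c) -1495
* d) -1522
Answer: a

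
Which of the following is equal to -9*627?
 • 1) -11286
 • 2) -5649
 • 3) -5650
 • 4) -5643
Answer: 4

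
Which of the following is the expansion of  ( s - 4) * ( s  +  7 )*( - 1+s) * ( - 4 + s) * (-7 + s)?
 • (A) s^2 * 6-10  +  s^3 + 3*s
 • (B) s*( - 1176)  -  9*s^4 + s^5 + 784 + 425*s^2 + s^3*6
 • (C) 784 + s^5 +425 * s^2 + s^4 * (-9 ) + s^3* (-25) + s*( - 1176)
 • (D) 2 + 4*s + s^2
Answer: C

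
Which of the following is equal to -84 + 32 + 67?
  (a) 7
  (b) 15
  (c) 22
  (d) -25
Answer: b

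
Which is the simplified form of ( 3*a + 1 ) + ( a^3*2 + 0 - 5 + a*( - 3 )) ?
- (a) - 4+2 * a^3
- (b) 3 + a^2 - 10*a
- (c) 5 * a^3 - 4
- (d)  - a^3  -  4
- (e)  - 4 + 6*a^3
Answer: a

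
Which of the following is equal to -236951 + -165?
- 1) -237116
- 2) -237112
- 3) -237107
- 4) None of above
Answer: 1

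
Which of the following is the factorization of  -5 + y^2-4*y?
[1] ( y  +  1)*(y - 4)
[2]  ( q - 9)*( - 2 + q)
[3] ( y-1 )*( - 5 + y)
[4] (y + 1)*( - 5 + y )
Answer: 4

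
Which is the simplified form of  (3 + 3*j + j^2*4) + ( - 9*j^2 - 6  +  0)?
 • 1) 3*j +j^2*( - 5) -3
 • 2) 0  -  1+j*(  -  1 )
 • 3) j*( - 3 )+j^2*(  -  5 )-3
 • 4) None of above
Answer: 1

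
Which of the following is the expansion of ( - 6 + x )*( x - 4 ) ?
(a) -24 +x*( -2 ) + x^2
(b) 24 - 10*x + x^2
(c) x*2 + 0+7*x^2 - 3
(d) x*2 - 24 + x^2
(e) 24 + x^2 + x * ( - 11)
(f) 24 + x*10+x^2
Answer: b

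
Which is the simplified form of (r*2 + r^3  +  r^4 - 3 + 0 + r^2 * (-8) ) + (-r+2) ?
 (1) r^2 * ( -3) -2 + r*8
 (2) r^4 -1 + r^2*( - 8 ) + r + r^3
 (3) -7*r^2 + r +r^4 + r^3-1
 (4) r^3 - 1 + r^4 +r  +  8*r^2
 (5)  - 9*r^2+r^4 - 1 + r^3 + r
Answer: 2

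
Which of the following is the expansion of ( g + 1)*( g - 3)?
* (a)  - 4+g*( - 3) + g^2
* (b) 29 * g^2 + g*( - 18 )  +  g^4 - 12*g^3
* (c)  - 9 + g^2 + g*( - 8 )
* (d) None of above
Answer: d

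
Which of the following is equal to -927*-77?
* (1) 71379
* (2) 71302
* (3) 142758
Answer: 1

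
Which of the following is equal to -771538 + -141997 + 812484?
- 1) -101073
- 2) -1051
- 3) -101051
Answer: 3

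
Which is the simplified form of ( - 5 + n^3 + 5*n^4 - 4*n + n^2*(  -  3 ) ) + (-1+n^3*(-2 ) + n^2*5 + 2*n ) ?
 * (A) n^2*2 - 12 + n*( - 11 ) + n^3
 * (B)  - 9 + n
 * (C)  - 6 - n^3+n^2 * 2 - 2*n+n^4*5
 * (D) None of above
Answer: C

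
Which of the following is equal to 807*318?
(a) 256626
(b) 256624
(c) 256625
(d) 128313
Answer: a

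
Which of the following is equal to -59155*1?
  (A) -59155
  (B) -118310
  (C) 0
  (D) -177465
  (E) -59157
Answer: A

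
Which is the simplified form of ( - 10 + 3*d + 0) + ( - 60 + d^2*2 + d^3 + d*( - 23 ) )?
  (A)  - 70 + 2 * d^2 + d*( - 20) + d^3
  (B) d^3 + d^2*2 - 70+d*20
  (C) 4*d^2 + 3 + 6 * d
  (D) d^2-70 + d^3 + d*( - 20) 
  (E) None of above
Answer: A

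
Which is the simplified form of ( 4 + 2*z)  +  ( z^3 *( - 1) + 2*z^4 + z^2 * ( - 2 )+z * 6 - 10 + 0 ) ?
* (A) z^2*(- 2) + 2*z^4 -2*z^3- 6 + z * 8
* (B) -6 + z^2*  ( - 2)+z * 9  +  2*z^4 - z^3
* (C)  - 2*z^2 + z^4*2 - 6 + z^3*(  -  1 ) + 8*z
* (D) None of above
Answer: C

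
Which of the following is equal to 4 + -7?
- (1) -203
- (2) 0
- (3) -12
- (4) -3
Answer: 4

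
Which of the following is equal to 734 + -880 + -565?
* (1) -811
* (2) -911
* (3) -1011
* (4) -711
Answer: 4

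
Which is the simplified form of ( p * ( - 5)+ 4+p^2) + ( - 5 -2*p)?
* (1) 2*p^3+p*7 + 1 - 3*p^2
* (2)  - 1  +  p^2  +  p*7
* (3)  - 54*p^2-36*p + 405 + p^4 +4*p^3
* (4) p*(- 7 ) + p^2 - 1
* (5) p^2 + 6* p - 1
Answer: 4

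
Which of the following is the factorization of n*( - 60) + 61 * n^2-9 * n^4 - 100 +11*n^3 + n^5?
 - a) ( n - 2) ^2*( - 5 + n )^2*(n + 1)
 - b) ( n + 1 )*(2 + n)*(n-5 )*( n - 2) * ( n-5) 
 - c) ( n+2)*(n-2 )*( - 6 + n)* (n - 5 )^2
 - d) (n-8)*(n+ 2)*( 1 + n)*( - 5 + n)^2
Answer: b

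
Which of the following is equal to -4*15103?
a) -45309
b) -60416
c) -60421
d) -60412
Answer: d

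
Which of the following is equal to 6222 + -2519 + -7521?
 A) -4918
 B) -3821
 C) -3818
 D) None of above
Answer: C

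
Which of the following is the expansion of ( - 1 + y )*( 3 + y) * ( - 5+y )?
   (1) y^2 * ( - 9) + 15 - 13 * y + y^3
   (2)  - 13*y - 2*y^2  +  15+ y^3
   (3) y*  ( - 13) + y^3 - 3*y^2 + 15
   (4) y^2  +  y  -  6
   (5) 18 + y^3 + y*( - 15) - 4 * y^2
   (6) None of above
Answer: 3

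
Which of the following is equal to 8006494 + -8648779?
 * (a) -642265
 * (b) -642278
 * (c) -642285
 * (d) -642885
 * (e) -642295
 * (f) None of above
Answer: c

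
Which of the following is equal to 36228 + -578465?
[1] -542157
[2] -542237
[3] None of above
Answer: 2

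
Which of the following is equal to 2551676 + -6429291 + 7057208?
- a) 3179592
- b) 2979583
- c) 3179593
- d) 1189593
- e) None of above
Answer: c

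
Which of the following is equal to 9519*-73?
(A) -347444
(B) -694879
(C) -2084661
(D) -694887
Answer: D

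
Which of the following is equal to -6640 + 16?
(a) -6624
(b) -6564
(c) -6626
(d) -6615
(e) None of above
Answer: a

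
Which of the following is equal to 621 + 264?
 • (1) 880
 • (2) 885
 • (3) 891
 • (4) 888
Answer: 2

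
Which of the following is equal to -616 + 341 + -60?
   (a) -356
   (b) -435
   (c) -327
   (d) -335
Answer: d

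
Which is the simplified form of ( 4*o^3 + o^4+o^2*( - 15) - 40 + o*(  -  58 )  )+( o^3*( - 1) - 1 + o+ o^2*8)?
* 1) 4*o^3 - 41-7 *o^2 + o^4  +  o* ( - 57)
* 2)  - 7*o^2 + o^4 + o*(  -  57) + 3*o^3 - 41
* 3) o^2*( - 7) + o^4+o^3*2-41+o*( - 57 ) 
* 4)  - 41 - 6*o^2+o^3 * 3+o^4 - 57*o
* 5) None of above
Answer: 2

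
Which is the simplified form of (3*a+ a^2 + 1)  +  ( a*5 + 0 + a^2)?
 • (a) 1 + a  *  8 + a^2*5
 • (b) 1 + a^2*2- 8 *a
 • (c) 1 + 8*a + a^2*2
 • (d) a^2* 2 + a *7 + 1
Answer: c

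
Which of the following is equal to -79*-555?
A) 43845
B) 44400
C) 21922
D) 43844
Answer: A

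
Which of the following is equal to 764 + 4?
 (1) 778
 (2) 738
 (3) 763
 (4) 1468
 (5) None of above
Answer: 5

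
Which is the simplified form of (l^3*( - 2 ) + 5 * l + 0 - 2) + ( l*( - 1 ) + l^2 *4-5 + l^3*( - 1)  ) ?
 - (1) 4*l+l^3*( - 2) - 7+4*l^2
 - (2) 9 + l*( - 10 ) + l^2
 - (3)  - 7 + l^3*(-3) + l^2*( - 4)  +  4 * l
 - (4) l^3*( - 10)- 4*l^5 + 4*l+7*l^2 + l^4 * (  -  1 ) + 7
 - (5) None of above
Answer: 5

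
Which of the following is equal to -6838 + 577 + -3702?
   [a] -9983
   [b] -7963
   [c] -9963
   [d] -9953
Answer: c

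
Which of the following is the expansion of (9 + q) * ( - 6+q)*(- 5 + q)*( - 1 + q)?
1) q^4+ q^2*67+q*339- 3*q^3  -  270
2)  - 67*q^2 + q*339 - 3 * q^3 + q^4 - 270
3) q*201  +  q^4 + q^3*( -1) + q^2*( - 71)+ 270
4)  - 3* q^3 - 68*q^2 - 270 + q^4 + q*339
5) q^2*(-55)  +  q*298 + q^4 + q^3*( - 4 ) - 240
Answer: 2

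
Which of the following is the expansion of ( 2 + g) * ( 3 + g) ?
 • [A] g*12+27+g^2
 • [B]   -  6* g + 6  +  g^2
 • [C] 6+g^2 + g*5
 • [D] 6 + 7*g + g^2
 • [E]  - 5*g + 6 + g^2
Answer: C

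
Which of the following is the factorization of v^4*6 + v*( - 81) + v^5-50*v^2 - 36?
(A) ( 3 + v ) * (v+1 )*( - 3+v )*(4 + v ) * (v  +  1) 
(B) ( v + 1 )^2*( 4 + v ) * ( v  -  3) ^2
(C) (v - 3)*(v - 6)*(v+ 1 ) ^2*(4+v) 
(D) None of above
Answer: A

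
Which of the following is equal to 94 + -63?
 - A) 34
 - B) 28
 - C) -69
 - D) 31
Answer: D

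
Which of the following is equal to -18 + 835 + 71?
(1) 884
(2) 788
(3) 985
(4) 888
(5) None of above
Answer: 4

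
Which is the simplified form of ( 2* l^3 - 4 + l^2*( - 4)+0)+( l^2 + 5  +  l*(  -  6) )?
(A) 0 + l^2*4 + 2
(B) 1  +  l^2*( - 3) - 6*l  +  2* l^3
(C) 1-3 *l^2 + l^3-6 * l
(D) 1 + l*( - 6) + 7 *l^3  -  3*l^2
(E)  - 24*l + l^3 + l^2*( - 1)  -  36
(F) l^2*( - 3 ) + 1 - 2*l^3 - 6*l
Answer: B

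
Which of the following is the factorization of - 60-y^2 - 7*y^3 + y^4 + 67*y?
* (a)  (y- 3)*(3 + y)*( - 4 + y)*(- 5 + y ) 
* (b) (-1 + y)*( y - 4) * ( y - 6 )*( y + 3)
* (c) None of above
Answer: c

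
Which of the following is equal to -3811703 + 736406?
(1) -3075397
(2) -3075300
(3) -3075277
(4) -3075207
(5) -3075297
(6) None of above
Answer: 5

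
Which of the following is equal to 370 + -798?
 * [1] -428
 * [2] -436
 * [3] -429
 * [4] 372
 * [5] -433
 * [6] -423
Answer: 1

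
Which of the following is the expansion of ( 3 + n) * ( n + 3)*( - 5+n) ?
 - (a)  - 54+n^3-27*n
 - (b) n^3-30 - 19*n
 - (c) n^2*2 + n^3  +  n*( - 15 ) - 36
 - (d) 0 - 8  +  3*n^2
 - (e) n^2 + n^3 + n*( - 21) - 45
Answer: e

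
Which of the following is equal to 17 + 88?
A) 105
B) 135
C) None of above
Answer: A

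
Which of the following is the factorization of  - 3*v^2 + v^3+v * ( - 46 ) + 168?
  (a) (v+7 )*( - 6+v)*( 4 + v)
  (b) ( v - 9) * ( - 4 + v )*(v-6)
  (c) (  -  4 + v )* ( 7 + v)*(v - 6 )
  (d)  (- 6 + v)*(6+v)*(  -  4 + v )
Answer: c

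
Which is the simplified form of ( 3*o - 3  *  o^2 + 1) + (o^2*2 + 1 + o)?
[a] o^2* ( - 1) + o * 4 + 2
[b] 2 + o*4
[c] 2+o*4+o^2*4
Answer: a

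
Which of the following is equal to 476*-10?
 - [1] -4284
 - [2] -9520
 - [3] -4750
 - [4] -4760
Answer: 4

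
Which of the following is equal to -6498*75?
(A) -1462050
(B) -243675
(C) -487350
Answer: C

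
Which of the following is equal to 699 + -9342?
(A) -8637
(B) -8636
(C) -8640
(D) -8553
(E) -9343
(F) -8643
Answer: F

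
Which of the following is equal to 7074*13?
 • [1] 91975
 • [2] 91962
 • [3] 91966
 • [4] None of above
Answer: 2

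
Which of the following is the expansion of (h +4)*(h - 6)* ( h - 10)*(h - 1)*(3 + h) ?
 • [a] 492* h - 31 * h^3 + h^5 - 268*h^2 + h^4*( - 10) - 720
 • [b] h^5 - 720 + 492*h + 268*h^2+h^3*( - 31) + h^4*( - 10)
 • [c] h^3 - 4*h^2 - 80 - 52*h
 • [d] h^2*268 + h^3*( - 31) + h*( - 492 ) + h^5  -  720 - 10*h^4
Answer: b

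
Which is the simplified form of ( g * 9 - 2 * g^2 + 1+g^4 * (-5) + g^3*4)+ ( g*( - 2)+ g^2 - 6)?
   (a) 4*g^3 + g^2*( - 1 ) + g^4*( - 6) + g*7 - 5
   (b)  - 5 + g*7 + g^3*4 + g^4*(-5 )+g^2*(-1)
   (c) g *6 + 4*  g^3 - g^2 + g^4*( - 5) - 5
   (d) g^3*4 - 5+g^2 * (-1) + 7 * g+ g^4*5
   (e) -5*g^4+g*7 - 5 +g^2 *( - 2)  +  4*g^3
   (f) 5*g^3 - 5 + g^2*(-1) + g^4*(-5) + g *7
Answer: b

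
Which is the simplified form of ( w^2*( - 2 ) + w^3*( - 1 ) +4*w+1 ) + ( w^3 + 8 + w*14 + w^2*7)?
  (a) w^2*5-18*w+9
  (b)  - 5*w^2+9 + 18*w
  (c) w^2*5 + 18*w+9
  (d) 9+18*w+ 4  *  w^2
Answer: c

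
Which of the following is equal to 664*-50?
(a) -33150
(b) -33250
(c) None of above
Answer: c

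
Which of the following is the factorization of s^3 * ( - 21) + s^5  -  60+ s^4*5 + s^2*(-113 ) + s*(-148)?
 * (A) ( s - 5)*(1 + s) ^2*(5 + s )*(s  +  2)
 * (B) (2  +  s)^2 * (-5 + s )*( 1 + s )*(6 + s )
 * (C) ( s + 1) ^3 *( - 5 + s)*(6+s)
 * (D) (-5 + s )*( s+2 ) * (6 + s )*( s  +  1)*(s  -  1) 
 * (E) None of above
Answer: E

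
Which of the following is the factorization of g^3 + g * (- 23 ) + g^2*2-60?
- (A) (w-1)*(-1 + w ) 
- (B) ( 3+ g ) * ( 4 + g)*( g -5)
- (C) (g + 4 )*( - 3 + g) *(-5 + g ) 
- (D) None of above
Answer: B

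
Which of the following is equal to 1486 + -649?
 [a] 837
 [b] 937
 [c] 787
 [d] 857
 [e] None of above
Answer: a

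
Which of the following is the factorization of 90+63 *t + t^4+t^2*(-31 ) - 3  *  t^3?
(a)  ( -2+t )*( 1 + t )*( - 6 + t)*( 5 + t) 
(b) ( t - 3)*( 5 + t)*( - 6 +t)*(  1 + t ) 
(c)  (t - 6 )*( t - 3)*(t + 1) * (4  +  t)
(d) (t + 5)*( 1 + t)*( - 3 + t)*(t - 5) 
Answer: b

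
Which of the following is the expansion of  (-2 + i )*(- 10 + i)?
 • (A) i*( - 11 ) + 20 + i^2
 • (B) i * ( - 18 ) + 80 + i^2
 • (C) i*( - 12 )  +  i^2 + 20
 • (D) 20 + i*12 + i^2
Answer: C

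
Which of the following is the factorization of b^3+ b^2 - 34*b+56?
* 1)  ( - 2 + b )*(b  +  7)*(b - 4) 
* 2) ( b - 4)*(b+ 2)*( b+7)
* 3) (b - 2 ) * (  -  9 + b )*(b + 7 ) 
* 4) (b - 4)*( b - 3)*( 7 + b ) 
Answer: 1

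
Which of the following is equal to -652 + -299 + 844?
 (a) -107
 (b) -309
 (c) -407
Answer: a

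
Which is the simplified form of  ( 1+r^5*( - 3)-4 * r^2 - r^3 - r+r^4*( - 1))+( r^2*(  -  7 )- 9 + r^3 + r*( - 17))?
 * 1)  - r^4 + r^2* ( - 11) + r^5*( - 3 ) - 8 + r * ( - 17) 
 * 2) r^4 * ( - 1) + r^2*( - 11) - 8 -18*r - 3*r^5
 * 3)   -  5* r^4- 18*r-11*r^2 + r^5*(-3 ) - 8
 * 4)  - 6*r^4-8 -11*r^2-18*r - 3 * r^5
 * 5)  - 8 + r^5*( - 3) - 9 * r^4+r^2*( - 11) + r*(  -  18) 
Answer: 2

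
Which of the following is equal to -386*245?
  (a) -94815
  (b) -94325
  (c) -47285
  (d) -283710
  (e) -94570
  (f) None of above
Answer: e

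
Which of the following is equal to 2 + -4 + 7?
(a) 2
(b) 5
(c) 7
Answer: b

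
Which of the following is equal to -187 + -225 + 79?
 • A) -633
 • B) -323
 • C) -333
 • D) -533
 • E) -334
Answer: C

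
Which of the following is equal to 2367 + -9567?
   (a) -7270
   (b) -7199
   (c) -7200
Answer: c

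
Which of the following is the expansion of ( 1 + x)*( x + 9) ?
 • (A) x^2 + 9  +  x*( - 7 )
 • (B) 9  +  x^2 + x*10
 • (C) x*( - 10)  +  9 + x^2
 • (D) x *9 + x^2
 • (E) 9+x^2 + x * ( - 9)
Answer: B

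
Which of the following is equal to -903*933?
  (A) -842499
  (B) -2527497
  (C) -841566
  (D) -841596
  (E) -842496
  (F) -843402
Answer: A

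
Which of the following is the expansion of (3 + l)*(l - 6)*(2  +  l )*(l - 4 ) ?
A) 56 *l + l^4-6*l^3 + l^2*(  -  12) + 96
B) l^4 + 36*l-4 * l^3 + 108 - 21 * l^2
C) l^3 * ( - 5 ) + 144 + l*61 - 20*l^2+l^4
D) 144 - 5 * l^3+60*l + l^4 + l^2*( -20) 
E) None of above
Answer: D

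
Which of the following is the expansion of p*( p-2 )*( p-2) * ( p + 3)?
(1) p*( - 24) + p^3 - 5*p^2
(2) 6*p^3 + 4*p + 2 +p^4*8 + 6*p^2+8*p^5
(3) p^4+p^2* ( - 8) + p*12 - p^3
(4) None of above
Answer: 3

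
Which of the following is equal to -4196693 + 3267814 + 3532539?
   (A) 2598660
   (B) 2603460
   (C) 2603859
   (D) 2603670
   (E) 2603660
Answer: E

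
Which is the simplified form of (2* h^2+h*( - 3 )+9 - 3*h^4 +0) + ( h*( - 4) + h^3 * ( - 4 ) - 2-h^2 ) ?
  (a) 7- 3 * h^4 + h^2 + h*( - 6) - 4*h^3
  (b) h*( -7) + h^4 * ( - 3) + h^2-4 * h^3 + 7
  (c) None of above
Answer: b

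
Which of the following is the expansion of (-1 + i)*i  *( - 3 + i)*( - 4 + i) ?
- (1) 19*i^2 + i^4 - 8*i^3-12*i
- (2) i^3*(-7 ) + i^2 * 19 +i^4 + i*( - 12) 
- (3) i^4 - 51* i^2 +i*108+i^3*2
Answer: 1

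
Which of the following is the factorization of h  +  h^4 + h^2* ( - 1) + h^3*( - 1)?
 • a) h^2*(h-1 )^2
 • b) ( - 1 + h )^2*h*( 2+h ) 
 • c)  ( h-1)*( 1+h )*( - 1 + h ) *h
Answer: c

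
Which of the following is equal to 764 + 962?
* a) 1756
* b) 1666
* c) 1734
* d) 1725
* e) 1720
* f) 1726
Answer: f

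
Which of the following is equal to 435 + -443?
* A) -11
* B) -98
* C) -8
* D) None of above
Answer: C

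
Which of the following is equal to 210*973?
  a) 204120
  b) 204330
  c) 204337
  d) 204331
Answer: b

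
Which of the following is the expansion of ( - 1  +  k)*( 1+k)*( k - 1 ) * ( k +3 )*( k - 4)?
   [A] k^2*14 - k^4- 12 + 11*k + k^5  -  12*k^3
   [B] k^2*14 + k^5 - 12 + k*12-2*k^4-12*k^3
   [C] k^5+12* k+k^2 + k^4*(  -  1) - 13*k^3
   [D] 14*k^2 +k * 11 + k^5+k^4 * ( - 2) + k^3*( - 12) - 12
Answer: D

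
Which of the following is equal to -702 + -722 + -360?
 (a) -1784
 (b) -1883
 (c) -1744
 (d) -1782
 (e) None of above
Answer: a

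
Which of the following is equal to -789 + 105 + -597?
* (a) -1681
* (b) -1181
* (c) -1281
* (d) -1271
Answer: c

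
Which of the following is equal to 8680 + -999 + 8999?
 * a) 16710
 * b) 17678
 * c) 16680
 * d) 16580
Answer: c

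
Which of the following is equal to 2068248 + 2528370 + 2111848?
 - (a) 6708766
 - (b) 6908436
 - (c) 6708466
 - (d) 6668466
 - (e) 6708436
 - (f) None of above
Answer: c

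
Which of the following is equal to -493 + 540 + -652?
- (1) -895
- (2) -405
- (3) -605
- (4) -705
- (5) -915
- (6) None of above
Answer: 3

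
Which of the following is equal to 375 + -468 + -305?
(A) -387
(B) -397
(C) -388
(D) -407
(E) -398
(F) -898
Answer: E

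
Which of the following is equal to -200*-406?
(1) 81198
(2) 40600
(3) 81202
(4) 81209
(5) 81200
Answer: 5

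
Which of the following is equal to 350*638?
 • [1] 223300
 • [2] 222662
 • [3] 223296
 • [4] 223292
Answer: 1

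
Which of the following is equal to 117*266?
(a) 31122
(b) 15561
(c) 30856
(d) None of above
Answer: a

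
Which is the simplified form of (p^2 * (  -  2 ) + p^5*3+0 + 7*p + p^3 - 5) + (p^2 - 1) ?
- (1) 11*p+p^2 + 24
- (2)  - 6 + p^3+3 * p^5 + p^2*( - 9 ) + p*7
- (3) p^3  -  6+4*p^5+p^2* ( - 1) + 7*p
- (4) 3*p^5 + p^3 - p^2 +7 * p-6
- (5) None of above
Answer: 4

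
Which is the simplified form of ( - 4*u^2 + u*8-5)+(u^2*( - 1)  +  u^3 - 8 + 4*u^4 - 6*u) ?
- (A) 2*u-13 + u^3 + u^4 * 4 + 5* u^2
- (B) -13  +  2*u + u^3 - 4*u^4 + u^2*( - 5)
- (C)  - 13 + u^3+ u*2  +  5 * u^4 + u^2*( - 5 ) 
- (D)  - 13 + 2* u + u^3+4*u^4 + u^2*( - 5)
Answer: D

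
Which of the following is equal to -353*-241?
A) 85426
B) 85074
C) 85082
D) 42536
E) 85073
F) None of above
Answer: E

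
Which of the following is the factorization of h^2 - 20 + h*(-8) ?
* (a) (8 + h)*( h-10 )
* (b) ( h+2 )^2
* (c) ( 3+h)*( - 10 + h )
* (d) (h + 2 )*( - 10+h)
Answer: d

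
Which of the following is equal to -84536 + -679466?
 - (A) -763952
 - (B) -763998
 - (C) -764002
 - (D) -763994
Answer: C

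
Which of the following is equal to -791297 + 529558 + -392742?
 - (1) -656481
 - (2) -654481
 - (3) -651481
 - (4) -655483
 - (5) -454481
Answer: 2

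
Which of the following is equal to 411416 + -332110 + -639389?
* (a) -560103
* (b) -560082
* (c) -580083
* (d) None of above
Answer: d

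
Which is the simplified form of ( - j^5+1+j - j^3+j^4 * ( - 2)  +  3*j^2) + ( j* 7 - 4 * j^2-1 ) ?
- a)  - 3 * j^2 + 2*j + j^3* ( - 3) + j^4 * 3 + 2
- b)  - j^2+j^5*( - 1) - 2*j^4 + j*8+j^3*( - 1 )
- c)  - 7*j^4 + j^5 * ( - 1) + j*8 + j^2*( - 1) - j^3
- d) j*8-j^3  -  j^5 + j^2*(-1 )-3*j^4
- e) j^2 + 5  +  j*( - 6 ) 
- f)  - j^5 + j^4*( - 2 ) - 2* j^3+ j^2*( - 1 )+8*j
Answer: b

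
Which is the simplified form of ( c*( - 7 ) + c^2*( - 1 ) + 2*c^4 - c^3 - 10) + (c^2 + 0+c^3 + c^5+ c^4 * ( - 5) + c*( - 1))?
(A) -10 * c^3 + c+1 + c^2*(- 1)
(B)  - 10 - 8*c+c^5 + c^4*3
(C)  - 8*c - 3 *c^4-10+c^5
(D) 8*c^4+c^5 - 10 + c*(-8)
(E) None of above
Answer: C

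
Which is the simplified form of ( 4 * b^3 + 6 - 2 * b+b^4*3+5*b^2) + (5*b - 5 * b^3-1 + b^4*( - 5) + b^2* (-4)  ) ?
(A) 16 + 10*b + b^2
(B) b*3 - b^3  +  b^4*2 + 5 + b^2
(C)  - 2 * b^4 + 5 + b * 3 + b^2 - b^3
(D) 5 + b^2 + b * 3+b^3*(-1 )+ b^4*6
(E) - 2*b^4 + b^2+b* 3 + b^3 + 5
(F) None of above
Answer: C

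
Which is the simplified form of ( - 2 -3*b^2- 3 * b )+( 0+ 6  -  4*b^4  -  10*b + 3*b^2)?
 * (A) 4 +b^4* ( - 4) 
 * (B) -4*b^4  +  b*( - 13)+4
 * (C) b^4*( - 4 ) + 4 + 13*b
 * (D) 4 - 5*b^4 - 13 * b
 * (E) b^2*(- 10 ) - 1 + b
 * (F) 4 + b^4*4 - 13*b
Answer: B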